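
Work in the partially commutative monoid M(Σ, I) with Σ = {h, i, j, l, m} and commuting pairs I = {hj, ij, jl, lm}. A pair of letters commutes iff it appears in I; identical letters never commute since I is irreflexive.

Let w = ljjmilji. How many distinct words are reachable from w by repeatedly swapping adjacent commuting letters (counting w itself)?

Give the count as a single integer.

17

drop 0:l onto floor
drop 1:j onto floor
drop 2:j onto {1:j}
drop 3:m onto {2:j}
drop 4:i onto {0:l, 3:m}
drop 5:l onto {4:i}
drop 6:j onto {3:m}
drop 7:i onto {5:l}
ground layer = {0:l, 1:j}
drop-orders for the pieces not yet dropped (sum over which currently-grounded one goes next):
  1 to go: {6} 1  {7} 1
  2 to go: {5,7} 1  {6,7} 2
  3 to go: {4,5,7} 1  {5,6,7} 3
  4 to go: {0,4,5,7} 1  {4,5,6,7} 4
  5 to go: {0,4,5,6,7} 5  {3,4,5,6,7} 4
  6 to go: {0,3,4,5,6,7} 9  {2,3,4,5,6,7} 4
  if 0:l drops first: 4 orders
  if 1:j drops first: 13 orders
heap linearizations: 17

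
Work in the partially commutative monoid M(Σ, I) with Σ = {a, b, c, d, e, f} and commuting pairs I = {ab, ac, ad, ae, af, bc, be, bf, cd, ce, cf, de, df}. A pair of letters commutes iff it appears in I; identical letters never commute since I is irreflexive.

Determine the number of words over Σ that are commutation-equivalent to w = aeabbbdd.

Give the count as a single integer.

168

piece 0:a — minimal
piece 1:e — minimal
piece 2:a rests on {0:a}
piece 3:b — minimal
piece 4:b rests on {3:b}
piece 5:b rests on {4:b}
piece 6:d rests on {5:b}
piece 7:d rests on {6:d}
minimal pieces: {0:a, 1:e, 3:b}
ways to finish when only these pieces remain (= sum over removing one remaining piece with nothing left below it):
  1 left: {1}→1  {2}→1  {7}→1
  2 left: {0,2}→1  {1,2}→2  {1,7}→2  {2,7}→2  {6,7}→1
  3 left: {0,1,2}→3  {0,2,7}→3  {1,2,7}→6  {1,6,7}→3  {2,6,7}→3  {5,6,7}→1
  4 left: {0,1,2,7}→12  {0,2,6,7}→6  {1,2,6,7}→12  {1,5,6,7}→4  {2,5,6,7}→4  {4,5,6,7}→1
  5 left: {0,1,2,6,7}→30  {0,2,5,6,7}→10  {1,2,5,6,7}→20  {1,4,5,6,7}→5  {2,4,5,6,7}→5  {3,4,5,6,7}→1
  6 left: {0,1,2,5,6,7}→60  {0,2,4,5,6,7}→15  {1,2,4,5,6,7}→30  {1,3,4,5,6,7}→6  {2,3,4,5,6,7}→6
  placing 0:a first → 42 extensions
  placing 1:e first → 21 extensions
  placing 3:b first → 105 extensions
total linear extensions = 168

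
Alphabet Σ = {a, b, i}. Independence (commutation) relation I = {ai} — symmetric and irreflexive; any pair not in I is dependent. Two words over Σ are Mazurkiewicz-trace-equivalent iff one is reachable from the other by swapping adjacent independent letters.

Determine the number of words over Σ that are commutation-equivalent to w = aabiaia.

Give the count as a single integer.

0(a) covers ∅
1(a) covers 0:a
2(b) covers 1:a
3(i) covers 2:b
4(a) covers 2:b
5(i) covers 3:i
6(a) covers 4:a
floor of heap: 0:a
completions by unplaced set U, small U first (add the entries for U minus each lowest piece of U):
  |U|=1: {5}:1  {6}:1
  |U|=2: {3,5}:1  {4,6}:1  {5,6}:2
  |U|=3: {3,5,6}:3  {4,5,6}:3
  |U|=4: {3,4,5,6}:6
  |U|=5: {2,3,4,5,6}:6
  start at 0(a): 6

6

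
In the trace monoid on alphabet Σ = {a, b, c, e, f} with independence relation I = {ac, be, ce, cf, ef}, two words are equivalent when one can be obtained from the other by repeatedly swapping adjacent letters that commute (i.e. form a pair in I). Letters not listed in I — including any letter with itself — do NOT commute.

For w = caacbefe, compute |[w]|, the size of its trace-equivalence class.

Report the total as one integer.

0(c) covers ∅
1(a) covers ∅
2(a) covers 1:a
3(c) covers 0:c
4(b) covers 2:a, 3:c
5(e) covers 2:a
6(f) covers 4:b
7(e) covers 5:e
floor of heap: 0:c, 1:a
completions by unplaced set U, small U first (add the entries for U minus each lowest piece of U):
  |U|=1: {6}:1  {7}:1
  |U|=2: {4,6}:1  {5,7}:1  {6,7}:2
  |U|=3: {3,4,6}:1  {4,6,7}:3  {5,6,7}:3
  |U|=4: {0,3,4,6}:1  {3,4,6,7}:4  {4,5,6,7}:6
  |U|=5: {0,3,4,6,7}:5  {2,4,5,6,7}:6  {3,4,5,6,7}:10
  |U|=6: {0,3,4,5,6,7}:15  {1,2,4,5,6,7}:6  {2,3,4,5,6,7}:16
  start at 0(c): 22
  start at 1(a): 31
sum over floor = 53

53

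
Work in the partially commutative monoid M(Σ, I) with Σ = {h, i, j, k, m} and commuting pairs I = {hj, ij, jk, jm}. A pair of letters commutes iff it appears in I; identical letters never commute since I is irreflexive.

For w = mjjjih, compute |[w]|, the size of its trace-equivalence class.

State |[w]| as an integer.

drop 0:m onto floor
drop 1:j onto floor
drop 2:j onto {1:j}
drop 3:j onto {2:j}
drop 4:i onto {0:m}
drop 5:h onto {4:i}
ground layer = {0:m, 1:j}
drop-orders for the pieces not yet dropped (sum over which currently-grounded one goes next):
  1 to go: {3} 1  {5} 1
  2 to go: {2,3} 1  {3,5} 2  {4,5} 1
  3 to go: {0,4,5} 1  {1,2,3} 1  {2,3,5} 3  {3,4,5} 3
  4 to go: {0,3,4,5} 4  {1,2,3,5} 4  {2,3,4,5} 6
  if 0:m drops first: 10 orders
  if 1:j drops first: 10 orders
heap linearizations: 20

20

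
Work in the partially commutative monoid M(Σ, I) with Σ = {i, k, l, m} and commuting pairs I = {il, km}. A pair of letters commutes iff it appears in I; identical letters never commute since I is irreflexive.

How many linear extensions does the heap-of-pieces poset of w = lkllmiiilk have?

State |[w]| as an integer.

4

#0=l has no predecessor
#1=k depends on [0:l]
#2=l depends on [1:k]
#3=l depends on [2:l]
#4=m depends on [3:l]
#5=i depends on [4:m]
#6=i depends on [5:i]
#7=i depends on [6:i]
#8=l depends on [4:m]
#9=k depends on [7:i, 8:l]
sources: [0:l]
N(rest) = Σ N(rest − s) over sources s of rest; N(one piece) = 1:
  size 1 → [9]=1
  size 2 → [7,9]=1  [8,9]=1
  size 3 → [6,7,9]=1  [7,8,9]=2
  size 4 → [5,6,7,9]=1  [6,7,8,9]=3
  size 5 → [5,6,7,8,9]=4
  size 6 → [4,5,6,7,8,9]=4
  size 7 → [3,4,5,6,7,8,9]=4
  size 8 → [2,3,4,5,6,7,8,9]=4
  first=0(l) contributes 4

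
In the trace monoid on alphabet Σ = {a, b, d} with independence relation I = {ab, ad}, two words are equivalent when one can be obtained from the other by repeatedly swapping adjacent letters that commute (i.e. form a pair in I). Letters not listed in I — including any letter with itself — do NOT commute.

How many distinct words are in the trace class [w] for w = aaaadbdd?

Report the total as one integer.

70

piece 0:a — minimal
piece 1:a rests on {0:a}
piece 2:a rests on {1:a}
piece 3:a rests on {2:a}
piece 4:d — minimal
piece 5:b rests on {4:d}
piece 6:d rests on {5:b}
piece 7:d rests on {6:d}
minimal pieces: {0:a, 4:d}
ways to finish when only these pieces remain (= sum over removing one remaining piece with nothing left below it):
  1 left: {3}→1  {7}→1
  2 left: {2,3}→1  {3,7}→2  {6,7}→1
  3 left: {1,2,3}→1  {2,3,7}→3  {3,6,7}→3  {5,6,7}→1
  4 left: {0,1,2,3}→1  {1,2,3,7}→4  {2,3,6,7}→6  {3,5,6,7}→4  {4,5,6,7}→1
  5 left: {0,1,2,3,7}→5  {1,2,3,6,7}→10  {2,3,5,6,7}→10  {3,4,5,6,7}→5
  6 left: {0,1,2,3,6,7}→15  {1,2,3,5,6,7}→20  {2,3,4,5,6,7}→15
  placing 0:a first → 35 extensions
  placing 4:d first → 35 extensions
total linear extensions = 70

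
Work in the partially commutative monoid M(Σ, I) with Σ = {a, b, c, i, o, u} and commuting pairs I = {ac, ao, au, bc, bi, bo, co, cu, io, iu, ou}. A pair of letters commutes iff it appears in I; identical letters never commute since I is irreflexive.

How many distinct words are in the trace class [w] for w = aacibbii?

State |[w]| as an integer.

0(a) covers ∅
1(a) covers 0:a
2(c) covers ∅
3(i) covers 1:a, 2:c
4(b) covers 1:a
5(b) covers 4:b
6(i) covers 3:i
7(i) covers 6:i
floor of heap: 0:a, 2:c
completions by unplaced set U, small U first (add the entries for U minus each lowest piece of U):
  |U|=1: {5}:1  {7}:1
  |U|=2: {4,5}:1  {5,7}:2  {6,7}:1
  |U|=3: {3,6,7}:1  {4,5,7}:3  {5,6,7}:3
  |U|=4: {2,3,6,7}:1  {3,5,6,7}:4  {4,5,6,7}:6
  |U|=5: {2,3,5,6,7}:5  {3,4,5,6,7}:10
  |U|=6: {1,3,4,5,6,7}:10  {2,3,4,5,6,7}:15
  start at 0(a): 25
  start at 2(c): 10
sum over floor = 35

35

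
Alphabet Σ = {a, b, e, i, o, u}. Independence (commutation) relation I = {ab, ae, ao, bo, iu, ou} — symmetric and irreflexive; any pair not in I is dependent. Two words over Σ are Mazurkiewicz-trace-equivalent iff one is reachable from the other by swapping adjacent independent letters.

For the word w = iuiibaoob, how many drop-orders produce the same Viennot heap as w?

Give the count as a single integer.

135

0(i) covers ∅
1(u) covers ∅
2(i) covers 0:i
3(i) covers 2:i
4(b) covers 1:u, 3:i
5(a) covers 1:u, 3:i
6(o) covers 3:i
7(o) covers 6:o
8(b) covers 4:b
floor of heap: 0:i, 1:u
completions by unplaced set U, small U first (add the entries for U minus each lowest piece of U):
  |U|=1: {5}:1  {7}:1  {8}:1
  |U|=2: {4,8}:1  {5,7}:2  {5,8}:2  {6,7}:1  {7,8}:2
  |U|=3: {4,5,8}:3  {4,7,8}:3  {5,6,7}:3  {5,7,8}:6  {6,7,8}:3
  |U|=4: {1,4,5,8}:3  {4,5,7,8}:12  {4,6,7,8}:6  {5,6,7,8}:12
  |U|=5: {1,4,5,7,8}:15  {4,5,6,7,8}:30
  |U|=6: {1,4,5,6,7,8}:45  {3,4,5,6,7,8}:30
  |U|=7: {1,3,4,5,6,7,8}:75  {2,3,4,5,6,7,8}:30
  start at 0(i): 105
  start at 1(u): 30
sum over floor = 135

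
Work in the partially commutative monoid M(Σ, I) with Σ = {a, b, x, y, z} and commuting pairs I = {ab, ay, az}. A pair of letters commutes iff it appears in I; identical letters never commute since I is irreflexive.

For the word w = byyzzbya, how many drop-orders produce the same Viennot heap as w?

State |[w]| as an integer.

piece 0:b — minimal
piece 1:y rests on {0:b}
piece 2:y rests on {1:y}
piece 3:z rests on {2:y}
piece 4:z rests on {3:z}
piece 5:b rests on {4:z}
piece 6:y rests on {5:b}
piece 7:a — minimal
minimal pieces: {0:b, 7:a}
ways to finish when only these pieces remain (= sum over removing one remaining piece with nothing left below it):
  1 left: {6}→1  {7}→1
  2 left: {5,6}→1  {6,7}→2
  3 left: {4,5,6}→1  {5,6,7}→3
  4 left: {3,4,5,6}→1  {4,5,6,7}→4
  5 left: {2,3,4,5,6}→1  {3,4,5,6,7}→5
  6 left: {1,2,3,4,5,6}→1  {2,3,4,5,6,7}→6
  placing 0:b first → 7 extensions
  placing 7:a first → 1 extensions
total linear extensions = 8

8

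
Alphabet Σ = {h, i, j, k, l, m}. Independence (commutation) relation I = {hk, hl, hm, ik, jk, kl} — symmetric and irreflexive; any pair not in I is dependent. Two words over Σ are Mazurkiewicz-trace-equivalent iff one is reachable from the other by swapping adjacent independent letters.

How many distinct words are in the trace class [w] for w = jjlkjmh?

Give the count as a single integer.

#0=j has no predecessor
#1=j depends on [0:j]
#2=l depends on [1:j]
#3=k has no predecessor
#4=j depends on [2:l]
#5=m depends on [3:k, 4:j]
#6=h depends on [4:j]
sources: [0:j, 3:k]
N(rest) = Σ N(rest − s) over sources s of rest; N(one piece) = 1:
  size 1 → [5]=1  [6]=1
  size 2 → [3,5]=1  [5,6]=2
  size 3 → [3,5,6]=3  [4,5,6]=2
  size 4 → [2,4,5,6]=2  [3,4,5,6]=5
  size 5 → [1,2,4,5,6]=2  [2,3,4,5,6]=7
  first=0(j) contributes 9
  first=3(k) contributes 2
|[w]| = 11

11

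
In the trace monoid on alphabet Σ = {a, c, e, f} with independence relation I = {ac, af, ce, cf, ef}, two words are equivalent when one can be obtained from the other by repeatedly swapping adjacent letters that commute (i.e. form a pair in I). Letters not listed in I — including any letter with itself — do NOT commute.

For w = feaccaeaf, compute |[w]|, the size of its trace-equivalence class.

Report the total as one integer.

756

drop 0:f onto floor
drop 1:e onto floor
drop 2:a onto {1:e}
drop 3:c onto floor
drop 4:c onto {3:c}
drop 5:a onto {2:a}
drop 6:e onto {5:a}
drop 7:a onto {6:e}
drop 8:f onto {0:f}
ground layer = {0:f, 1:e, 3:c}
drop-orders for the pieces not yet dropped (sum over which currently-grounded one goes next):
  1 to go: {4} 1  {7} 1  {8} 1
  2 to go: {0,8} 1  {3,4} 1  {4,7} 2  {4,8} 2  {6,7} 1  {7,8} 2
  3 to go: {0,4,8} 3  {0,7,8} 3  {3,4,7} 3  {3,4,8} 3  {4,6,7} 3  {4,7,8} 6  {5,6,7} 1  {6,7,8} 3
  4 to go: {0,3,4,8} 6  {0,4,7,8} 12  {0,6,7,8} 6  {2,5,6,7} 1  {3,4,6,7} 6  {3,4,7,8} 12  {4,5,6,7} 4  {4,6,7,8} 12  {5,6,7,8} 4
  5 to go: {0,3,4,7,8} 30  {0,4,6,7,8} 30  {0,5,6,7,8} 10  {1,2,5,6,7} 1  {2,4,5,6,7} 5  {2,5,6,7,8} 5  {3,4,5,6,7} 10  {3,4,6,7,8} 30  {4,5,6,7,8} 20
  6 to go: {0,2,5,6,7,8} 15  {0,3,4,6,7,8} 90  {0,4,5,6,7,8} 60  {1,2,4,5,6,7} 6  {1,2,5,6,7,8} 6  {2,3,4,5,6,7} 15  {2,4,5,6,7,8} 30  {3,4,5,6,7,8} 60
  7 to go: {0,1,2,5,6,7,8} 21  {0,2,4,5,6,7,8} 105  {0,3,4,5,6,7,8} 210  {1,2,3,4,5,6,7} 21  {1,2,4,5,6,7,8} 42  {2,3,4,5,6,7,8} 105
  if 0:f drops first: 168 orders
  if 1:e drops first: 420 orders
  if 3:c drops first: 168 orders
heap linearizations: 756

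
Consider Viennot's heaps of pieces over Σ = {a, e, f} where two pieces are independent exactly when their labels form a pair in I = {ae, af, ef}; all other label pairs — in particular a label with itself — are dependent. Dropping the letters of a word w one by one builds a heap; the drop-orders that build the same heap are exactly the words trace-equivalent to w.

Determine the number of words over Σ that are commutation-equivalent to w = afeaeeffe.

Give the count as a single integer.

1260

0(a) covers ∅
1(f) covers ∅
2(e) covers ∅
3(a) covers 0:a
4(e) covers 2:e
5(e) covers 4:e
6(f) covers 1:f
7(f) covers 6:f
8(e) covers 5:e
floor of heap: 0:a, 1:f, 2:e
completions by unplaced set U, small U first (add the entries for U minus each lowest piece of U):
  |U|=1: {3}:1  {7}:1  {8}:1
  |U|=2: {0,3}:1  {3,7}:2  {3,8}:2  {5,8}:1  {6,7}:1  {7,8}:2
  |U|=3: {0,3,7}:3  {0,3,8}:3  {1,6,7}:1  {3,5,8}:3  {3,6,7}:3  {3,7,8}:6  {4,5,8}:1  {5,7,8}:3  {6,7,8}:3
  |U|=4: {0,3,5,8}:6  {0,3,6,7}:6  {0,3,7,8}:12  {1,3,6,7}:4  {1,6,7,8}:4  {2,4,5,8}:1  {3,4,5,8}:4  {3,5,7,8}:12  {3,6,7,8}:12  {4,5,7,8}:4  {5,6,7,8}:6
  |U|=5: {0,1,3,6,7}:10  {0,3,4,5,8}:10  {0,3,5,7,8}:30  {0,3,6,7,8}:30  {1,3,6,7,8}:20  {1,5,6,7,8}:10  {2,3,4,5,8}:5  {2,4,5,7,8}:5  {3,4,5,7,8}:20  {3,5,6,7,8}:30  {4,5,6,7,8}:10
  |U|=6: {0,1,3,6,7,8}:60  {0,2,3,4,5,8}:15  {0,3,4,5,7,8}:60  {0,3,5,6,7,8}:90  {1,3,5,6,7,8}:60  {1,4,5,6,7,8}:20  {2,3,4,5,7,8}:30  {2,4,5,6,7,8}:15  {3,4,5,6,7,8}:60
  |U|=7: {0,1,3,5,6,7,8}:210  {0,2,3,4,5,7,8}:105  {0,3,4,5,6,7,8}:210  {1,2,4,5,6,7,8}:35  {1,3,4,5,6,7,8}:140  {2,3,4,5,6,7,8}:105
  start at 0(a): 280
  start at 1(f): 420
  start at 2(e): 560
sum over floor = 1260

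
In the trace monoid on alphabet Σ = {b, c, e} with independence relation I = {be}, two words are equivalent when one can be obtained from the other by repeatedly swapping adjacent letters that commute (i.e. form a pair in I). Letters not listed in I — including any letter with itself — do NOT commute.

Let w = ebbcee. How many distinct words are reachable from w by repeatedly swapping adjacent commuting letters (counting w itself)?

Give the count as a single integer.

3

#0=e has no predecessor
#1=b has no predecessor
#2=b depends on [1:b]
#3=c depends on [0:e, 2:b]
#4=e depends on [3:c]
#5=e depends on [4:e]
sources: [0:e, 1:b]
N(rest) = Σ N(rest − s) over sources s of rest; N(one piece) = 1:
  size 1 → [5]=1
  size 2 → [4,5]=1
  size 3 → [3,4,5]=1
  size 4 → [0,3,4,5]=1  [2,3,4,5]=1
  first=0(e) contributes 1
  first=1(b) contributes 2
|[w]| = 3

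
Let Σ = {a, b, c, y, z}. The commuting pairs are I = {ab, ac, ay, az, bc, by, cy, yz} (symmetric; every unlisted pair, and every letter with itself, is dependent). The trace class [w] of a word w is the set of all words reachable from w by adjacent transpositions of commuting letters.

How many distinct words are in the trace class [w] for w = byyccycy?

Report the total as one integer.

#0=b has no predecessor
#1=y has no predecessor
#2=y depends on [1:y]
#3=c has no predecessor
#4=c depends on [3:c]
#5=y depends on [2:y]
#6=c depends on [4:c]
#7=y depends on [5:y]
sources: [0:b, 1:y, 3:c]
N(rest) = Σ N(rest − s) over sources s of rest; N(one piece) = 1:
  size 1 → [0]=1  [6]=1  [7]=1
  size 2 → [0,6]=2  [0,7]=2  [4,6]=1  [5,7]=1  [6,7]=2
  size 3 → [0,4,6]=3  [0,5,7]=3  [0,6,7]=6  [2,5,7]=1  [3,4,6]=1  [4,6,7]=3  [5,6,7]=3
  size 4 → [0,2,5,7]=4  [0,3,4,6]=4  [0,4,6,7]=12  [0,5,6,7]=12  [1,2,5,7]=1  [2,5,6,7]=4  [3,4,6,7]=4  [4,5,6,7]=6
  size 5 → [0,1,2,5,7]=5  [0,2,5,6,7]=20  [0,3,4,6,7]=20  [0,4,5,6,7]=30  [1,2,5,6,7]=5  [2,4,5,6,7]=10  [3,4,5,6,7]=10
  size 6 → [0,1,2,5,6,7]=30  [0,2,4,5,6,7]=60  [0,3,4,5,6,7]=60  [1,2,4,5,6,7]=15  [2,3,4,5,6,7]=20
  first=0(b) contributes 35
  first=1(y) contributes 140
  first=3(c) contributes 105
|[w]| = 280

280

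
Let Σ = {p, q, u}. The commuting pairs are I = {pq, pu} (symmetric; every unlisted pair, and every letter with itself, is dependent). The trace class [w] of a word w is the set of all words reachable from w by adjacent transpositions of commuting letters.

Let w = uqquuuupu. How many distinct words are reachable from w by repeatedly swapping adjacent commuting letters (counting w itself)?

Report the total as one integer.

9

0(u) covers ∅
1(q) covers 0:u
2(q) covers 1:q
3(u) covers 2:q
4(u) covers 3:u
5(u) covers 4:u
6(u) covers 5:u
7(p) covers ∅
8(u) covers 6:u
floor of heap: 0:u, 7:p
completions by unplaced set U, small U first (add the entries for U minus each lowest piece of U):
  |U|=1: {7}:1  {8}:1
  |U|=2: {6,8}:1  {7,8}:2
  |U|=3: {5,6,8}:1  {6,7,8}:3
  |U|=4: {4,5,6,8}:1  {5,6,7,8}:4
  |U|=5: {3,4,5,6,8}:1  {4,5,6,7,8}:5
  |U|=6: {2,3,4,5,6,8}:1  {3,4,5,6,7,8}:6
  |U|=7: {1,2,3,4,5,6,8}:1  {2,3,4,5,6,7,8}:7
  start at 0(u): 8
  start at 7(p): 1
sum over floor = 9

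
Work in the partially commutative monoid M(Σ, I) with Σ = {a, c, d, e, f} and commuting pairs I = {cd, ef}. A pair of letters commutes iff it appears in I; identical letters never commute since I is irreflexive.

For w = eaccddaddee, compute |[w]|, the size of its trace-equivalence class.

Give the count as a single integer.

drop 0:e onto floor
drop 1:a onto {0:e}
drop 2:c onto {1:a}
drop 3:c onto {2:c}
drop 4:d onto {1:a}
drop 5:d onto {4:d}
drop 6:a onto {3:c, 5:d}
drop 7:d onto {6:a}
drop 8:d onto {7:d}
drop 9:e onto {8:d}
drop 10:e onto {9:e}
ground layer = {0:e}
drop-orders for the pieces not yet dropped (sum over which currently-grounded one goes next):
  1 to go: {10} 1
  2 to go: {9,10} 1
  3 to go: {8,9,10} 1
  4 to go: {7,8,9,10} 1
  5 to go: {6,7,8,9,10} 1
  6 to go: {3,6,7,8,9,10} 1  {5,6,7,8,9,10} 1
  7 to go: {2,3,6,7,8,9,10} 1  {3,5,6,7,8,9,10} 2  {4,5,6,7,8,9,10} 1
  8 to go: {2,3,5,6,7,8,9,10} 3  {3,4,5,6,7,8,9,10} 3
  9 to go: {2,3,4,5,6,7,8,9,10} 6
  if 0:e drops first: 6 orders

6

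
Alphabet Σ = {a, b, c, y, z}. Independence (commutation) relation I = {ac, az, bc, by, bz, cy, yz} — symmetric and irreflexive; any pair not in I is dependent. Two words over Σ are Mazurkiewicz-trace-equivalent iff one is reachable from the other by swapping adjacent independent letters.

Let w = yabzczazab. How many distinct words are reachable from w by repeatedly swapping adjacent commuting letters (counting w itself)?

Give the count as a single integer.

210

0(y) covers ∅
1(a) covers 0:y
2(b) covers 1:a
3(z) covers ∅
4(c) covers 3:z
5(z) covers 4:c
6(a) covers 2:b
7(z) covers 5:z
8(a) covers 6:a
9(b) covers 8:a
floor of heap: 0:y, 3:z
completions by unplaced set U, small U first (add the entries for U minus each lowest piece of U):
  |U|=1: {7}:1  {9}:1
  |U|=2: {5,7}:1  {7,9}:2  {8,9}:1
  |U|=3: {4,5,7}:1  {5,7,9}:3  {6,8,9}:1  {7,8,9}:3
  |U|=4: {2,6,8,9}:1  {3,4,5,7}:1  {4,5,7,9}:4  {5,7,8,9}:6  {6,7,8,9}:4
  |U|=5: {1,2,6,8,9}:1  {2,6,7,8,9}:5  {3,4,5,7,9}:5  {4,5,7,8,9}:10  {5,6,7,8,9}:10
  |U|=6: {0,1,2,6,8,9}:1  {1,2,6,7,8,9}:6  {2,5,6,7,8,9}:15  {3,4,5,7,8,9}:15  {4,5,6,7,8,9}:20
  |U|=7: {0,1,2,6,7,8,9}:7  {1,2,5,6,7,8,9}:21  {2,4,5,6,7,8,9}:35  {3,4,5,6,7,8,9}:35
  |U|=8: {0,1,2,5,6,7,8,9}:28  {1,2,4,5,6,7,8,9}:56  {2,3,4,5,6,7,8,9}:70
  start at 0(y): 126
  start at 3(z): 84
sum over floor = 210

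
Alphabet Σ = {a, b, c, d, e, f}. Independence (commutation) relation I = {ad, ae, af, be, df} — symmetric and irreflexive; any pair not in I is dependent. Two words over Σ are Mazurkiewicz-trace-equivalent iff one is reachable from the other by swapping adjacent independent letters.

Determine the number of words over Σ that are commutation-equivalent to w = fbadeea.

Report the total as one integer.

10

piece 0:f — minimal
piece 1:b rests on {0:f}
piece 2:a rests on {1:b}
piece 3:d rests on {1:b}
piece 4:e rests on {3:d}
piece 5:e rests on {4:e}
piece 6:a rests on {2:a}
minimal pieces: {0:f}
ways to finish when only these pieces remain (= sum over removing one remaining piece with nothing left below it):
  1 left: {5}→1  {6}→1
  2 left: {2,6}→1  {4,5}→1  {5,6}→2
  3 left: {2,5,6}→3  {3,4,5}→1  {4,5,6}→3
  4 left: {2,4,5,6}→6  {3,4,5,6}→4
  5 left: {2,3,4,5,6}→10
  placing 0:f first → 10 extensions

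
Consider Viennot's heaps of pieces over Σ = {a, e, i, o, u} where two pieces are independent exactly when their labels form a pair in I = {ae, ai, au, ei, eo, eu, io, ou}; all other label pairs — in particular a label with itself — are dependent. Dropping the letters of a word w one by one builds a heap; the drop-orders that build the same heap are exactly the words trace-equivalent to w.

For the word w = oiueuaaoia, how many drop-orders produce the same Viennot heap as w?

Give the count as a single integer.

1260

drop 0:o onto floor
drop 1:i onto floor
drop 2:u onto {1:i}
drop 3:e onto floor
drop 4:u onto {2:u}
drop 5:a onto {0:o}
drop 6:a onto {5:a}
drop 7:o onto {6:a}
drop 8:i onto {4:u}
drop 9:a onto {7:o}
ground layer = {0:o, 1:i, 3:e}
drop-orders for the pieces not yet dropped (sum over which currently-grounded one goes next):
  1 to go: {3} 1  {8} 1  {9} 1
  2 to go: {3,8} 2  {3,9} 2  {4,8} 1  {7,9} 1  {8,9} 2
  3 to go: {2,4,8} 1  {3,4,8} 3  {3,7,9} 3  {3,8,9} 6  {4,8,9} 3  {6,7,9} 1  {7,8,9} 3
  4 to go: {1,2,4,8} 1  {2,3,4,8} 4  {2,4,8,9} 4  {3,4,8,9} 12  {3,6,7,9} 4  {3,7,8,9} 12  {4,7,8,9} 6  {5,6,7,9} 1  {6,7,8,9} 4
  5 to go: {0,5,6,7,9} 1  {1,2,3,4,8} 5  {1,2,4,8,9} 5  {2,3,4,8,9} 20  {2,4,7,8,9} 10  {3,4,7,8,9} 30  {3,5,6,7,9} 5  {3,6,7,8,9} 20  {4,6,7,8,9} 10  {5,6,7,8,9} 5
  6 to go: {0,3,5,6,7,9} 6  {0,5,6,7,8,9} 6  {1,2,3,4,8,9} 30  {1,2,4,7,8,9} 15  {2,3,4,7,8,9} 60  {2,4,6,7,8,9} 20  {3,4,6,7,8,9} 60  {3,5,6,7,8,9} 30  {4,5,6,7,8,9} 15
  7 to go: {0,3,5,6,7,8,9} 42  {0,4,5,6,7,8,9} 21  {1,2,3,4,7,8,9} 105  {1,2,4,6,7,8,9} 35  {2,3,4,6,7,8,9} 140  {2,4,5,6,7,8,9} 35  {3,4,5,6,7,8,9} 105
  8 to go: {0,2,4,5,6,7,8,9} 56  {0,3,4,5,6,7,8,9} 168  {1,2,3,4,6,7,8,9} 280  {1,2,4,5,6,7,8,9} 70  {2,3,4,5,6,7,8,9} 280
  if 0:o drops first: 630 orders
  if 1:i drops first: 504 orders
  if 3:e drops first: 126 orders
heap linearizations: 1260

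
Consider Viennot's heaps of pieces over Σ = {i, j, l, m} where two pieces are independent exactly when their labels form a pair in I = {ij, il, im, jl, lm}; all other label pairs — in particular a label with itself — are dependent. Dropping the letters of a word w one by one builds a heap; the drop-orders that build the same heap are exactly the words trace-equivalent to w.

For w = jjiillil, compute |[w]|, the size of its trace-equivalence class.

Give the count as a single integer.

#0=j has no predecessor
#1=j depends on [0:j]
#2=i has no predecessor
#3=i depends on [2:i]
#4=l has no predecessor
#5=l depends on [4:l]
#6=i depends on [3:i]
#7=l depends on [5:l]
sources: [0:j, 2:i, 4:l]
N(rest) = Σ N(rest − s) over sources s of rest; N(one piece) = 1:
  size 1 → [1]=1  [6]=1  [7]=1
  size 2 → [0,1]=1  [1,6]=2  [1,7]=2  [3,6]=1  [5,7]=1  [6,7]=2
  size 3 → [0,1,6]=3  [0,1,7]=3  [1,3,6]=3  [1,5,7]=3  [1,6,7]=6  [2,3,6]=1  [3,6,7]=3  [4,5,7]=1  [5,6,7]=3
  size 4 → [0,1,3,6]=6  [0,1,5,7]=6  [0,1,6,7]=12  [1,2,3,6]=4  [1,3,6,7]=12  [1,4,5,7]=4  [1,5,6,7]=12  [2,3,6,7]=4  [3,5,6,7]=6  [4,5,6,7]=4
  size 5 → [0,1,2,3,6]=10  [0,1,3,6,7]=30  [0,1,4,5,7]=10  [0,1,5,6,7]=30  [1,2,3,6,7]=20  [1,3,5,6,7]=30  [1,4,5,6,7]=20  [2,3,5,6,7]=10  [3,4,5,6,7]=10
  size 6 → [0,1,2,3,6,7]=60  [0,1,3,5,6,7]=90  [0,1,4,5,6,7]=60  [1,2,3,5,6,7]=60  [1,3,4,5,6,7]=60  [2,3,4,5,6,7]=20
  first=0(j) contributes 140
  first=2(i) contributes 210
  first=4(l) contributes 210
|[w]| = 560

560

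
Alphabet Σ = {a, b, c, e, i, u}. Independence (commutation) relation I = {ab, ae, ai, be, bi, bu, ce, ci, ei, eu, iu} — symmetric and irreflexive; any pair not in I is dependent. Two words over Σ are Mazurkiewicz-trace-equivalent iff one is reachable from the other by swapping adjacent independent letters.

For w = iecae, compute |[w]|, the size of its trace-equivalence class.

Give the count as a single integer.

drop 0:i onto floor
drop 1:e onto floor
drop 2:c onto floor
drop 3:a onto {2:c}
drop 4:e onto {1:e}
ground layer = {0:i, 1:e, 2:c}
drop-orders for the pieces not yet dropped (sum over which currently-grounded one goes next):
  1 to go: {0} 1  {3} 1  {4} 1
  2 to go: {0,3} 2  {0,4} 2  {1,4} 1  {2,3} 1  {3,4} 2
  3 to go: {0,1,4} 3  {0,2,3} 3  {0,3,4} 6  {1,3,4} 3  {2,3,4} 3
  if 0:i drops first: 6 orders
  if 1:e drops first: 12 orders
  if 2:c drops first: 12 orders
heap linearizations: 30

30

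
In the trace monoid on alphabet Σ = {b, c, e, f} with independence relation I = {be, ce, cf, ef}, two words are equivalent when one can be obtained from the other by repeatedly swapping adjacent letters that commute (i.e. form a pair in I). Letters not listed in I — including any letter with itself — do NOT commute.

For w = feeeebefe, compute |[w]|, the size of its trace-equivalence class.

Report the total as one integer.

84

0(f) covers ∅
1(e) covers ∅
2(e) covers 1:e
3(e) covers 2:e
4(e) covers 3:e
5(b) covers 0:f
6(e) covers 4:e
7(f) covers 5:b
8(e) covers 6:e
floor of heap: 0:f, 1:e
completions by unplaced set U, small U first (add the entries for U minus each lowest piece of U):
  |U|=1: {7}:1  {8}:1
  |U|=2: {5,7}:1  {6,8}:1  {7,8}:2
  |U|=3: {0,5,7}:1  {4,6,8}:1  {5,7,8}:3  {6,7,8}:3
  |U|=4: {0,5,7,8}:4  {3,4,6,8}:1  {4,6,7,8}:4  {5,6,7,8}:6
  |U|=5: {0,5,6,7,8}:10  {2,3,4,6,8}:1  {3,4,6,7,8}:5  {4,5,6,7,8}:10
  |U|=6: {0,4,5,6,7,8}:20  {1,2,3,4,6,8}:1  {2,3,4,6,7,8}:6  {3,4,5,6,7,8}:15
  |U|=7: {0,3,4,5,6,7,8}:35  {1,2,3,4,6,7,8}:7  {2,3,4,5,6,7,8}:21
  start at 0(f): 28
  start at 1(e): 56
sum over floor = 84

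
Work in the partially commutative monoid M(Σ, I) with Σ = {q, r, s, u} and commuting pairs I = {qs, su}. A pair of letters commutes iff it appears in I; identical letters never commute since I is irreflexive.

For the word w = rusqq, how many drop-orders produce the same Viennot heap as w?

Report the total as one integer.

piece 0:r — minimal
piece 1:u rests on {0:r}
piece 2:s rests on {0:r}
piece 3:q rests on {1:u}
piece 4:q rests on {3:q}
minimal pieces: {0:r}
ways to finish when only these pieces remain (= sum over removing one remaining piece with nothing left below it):
  1 left: {2}→1  {4}→1
  2 left: {2,4}→2  {3,4}→1
  3 left: {1,3,4}→1  {2,3,4}→3
  placing 0:r first → 4 extensions

4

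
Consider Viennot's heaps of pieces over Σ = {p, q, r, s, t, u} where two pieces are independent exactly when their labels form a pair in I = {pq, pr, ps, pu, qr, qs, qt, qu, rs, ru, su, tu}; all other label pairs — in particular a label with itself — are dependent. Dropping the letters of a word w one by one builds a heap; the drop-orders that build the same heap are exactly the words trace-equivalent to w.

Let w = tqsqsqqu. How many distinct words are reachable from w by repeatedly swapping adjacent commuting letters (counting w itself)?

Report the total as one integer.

0(t) covers ∅
1(q) covers ∅
2(s) covers 0:t
3(q) covers 1:q
4(s) covers 2:s
5(q) covers 3:q
6(q) covers 5:q
7(u) covers ∅
floor of heap: 0:t, 1:q, 7:u
completions by unplaced set U, small U first (add the entries for U minus each lowest piece of U):
  |U|=1: {4}:1  {6}:1  {7}:1
  |U|=2: {2,4}:1  {4,6}:2  {4,7}:2  {5,6}:1  {6,7}:2
  |U|=3: {0,2,4}:1  {2,4,6}:3  {2,4,7}:3  {3,5,6}:1  {4,5,6}:3  {4,6,7}:6  {5,6,7}:3
  |U|=4: {0,2,4,6}:4  {0,2,4,7}:4  {1,3,5,6}:1  {2,4,5,6}:6  {2,4,6,7}:12  {3,4,5,6}:4  {3,5,6,7}:4  {4,5,6,7}:12
  |U|=5: {0,2,4,5,6}:10  {0,2,4,6,7}:20  {1,3,4,5,6}:5  {1,3,5,6,7}:5  {2,3,4,5,6}:10  {2,4,5,6,7}:30  {3,4,5,6,7}:20
  |U|=6: {0,2,3,4,5,6}:20  {0,2,4,5,6,7}:60  {1,2,3,4,5,6}:15  {1,3,4,5,6,7}:30  {2,3,4,5,6,7}:60
  start at 0(t): 105
  start at 1(q): 140
  start at 7(u): 35
sum over floor = 280

280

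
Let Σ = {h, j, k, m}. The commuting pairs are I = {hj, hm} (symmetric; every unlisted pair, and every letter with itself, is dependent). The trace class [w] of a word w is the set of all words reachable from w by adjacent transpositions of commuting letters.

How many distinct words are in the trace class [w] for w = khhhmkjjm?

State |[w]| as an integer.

0(k) covers ∅
1(h) covers 0:k
2(h) covers 1:h
3(h) covers 2:h
4(m) covers 0:k
5(k) covers 3:h, 4:m
6(j) covers 5:k
7(j) covers 6:j
8(m) covers 7:j
floor of heap: 0:k
completions by unplaced set U, small U first (add the entries for U minus each lowest piece of U):
  |U|=1: {8}:1
  |U|=2: {7,8}:1
  |U|=3: {6,7,8}:1
  |U|=4: {5,6,7,8}:1
  |U|=5: {3,5,6,7,8}:1  {4,5,6,7,8}:1
  |U|=6: {2,3,5,6,7,8}:1  {3,4,5,6,7,8}:2
  |U|=7: {1,2,3,5,6,7,8}:1  {2,3,4,5,6,7,8}:3
  start at 0(k): 4

4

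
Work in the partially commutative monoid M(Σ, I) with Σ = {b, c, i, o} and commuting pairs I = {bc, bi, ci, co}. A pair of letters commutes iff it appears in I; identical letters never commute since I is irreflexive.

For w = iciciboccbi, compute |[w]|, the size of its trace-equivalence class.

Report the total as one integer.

#0=i has no predecessor
#1=c has no predecessor
#2=i depends on [0:i]
#3=c depends on [1:c]
#4=i depends on [2:i]
#5=b has no predecessor
#6=o depends on [4:i, 5:b]
#7=c depends on [3:c]
#8=c depends on [7:c]
#9=b depends on [6:o]
#10=i depends on [6:o]
sources: [0:i, 1:c, 5:b]
N(rest) = Σ N(rest − s) over sources s of rest; N(one piece) = 1:
  size 1 → [8]=1  [9]=1  [10]=1
  size 2 → [7,8]=1  [8,9]=2  [8,10]=2  [9,10]=2
  size 3 → [3,7,8]=1  [6,9,10]=2  [7,8,9]=3  [7,8,10]=3  [8,9,10]=6
  size 4 → [1,3,7,8]=1  [3,7,8,9]=4  [3,7,8,10]=4  [4,6,9,10]=2  [5,6,9,10]=2  [6,8,9,10]=8  [7,8,9,10]=12
  size 5 → [1,3,7,8,9]=5  [1,3,7,8,10]=5  [2,4,6,9,10]=2  [3,7,8,9,10]=20  [4,5,6,9,10]=4  [4,6,8,9,10]=10  [5,6,8,9,10]=10  [6,7,8,9,10]=20
  size 6 → [0,2,4,6,9,10]=2  [1,3,7,8,9,10]=30  [2,4,5,6,9,10]=6  [2,4,6,8,9,10]=12  [3,6,7,8,9,10]=40  [4,5,6,8,9,10]=24  [4,6,7,8,9,10]=30  [5,6,7,8,9,10]=30
  size 7 → [0,2,4,5,6,9,10]=8  [0,2,4,6,8,9,10]=14  [1,3,6,7,8,9,10]=70  [2,4,5,6,8,9,10]=42  [2,4,6,7,8,9,10]=42  [3,4,6,7,8,9,10]=70  [3,5,6,7,8,9,10]=70  [4,5,6,7,8,9,10]=84
  size 8 → [0,2,4,5,6,8,9,10]=64  [0,2,4,6,7,8,9,10]=56  [1,3,4,6,7,8,9,10]=140  [1,3,5,6,7,8,9,10]=140  [2,3,4,6,7,8,9,10]=112  [2,4,5,6,7,8,9,10]=168  [3,4,5,6,7,8,9,10]=224
  size 9 → [0,2,3,4,6,7,8,9,10]=168  [0,2,4,5,6,7,8,9,10]=288  [1,2,3,4,6,7,8,9,10]=252  [1,3,4,5,6,7,8,9,10]=504  [2,3,4,5,6,7,8,9,10]=504
  first=0(i) contributes 1260
  first=1(c) contributes 960
  first=5(b) contributes 420
|[w]| = 2640

2640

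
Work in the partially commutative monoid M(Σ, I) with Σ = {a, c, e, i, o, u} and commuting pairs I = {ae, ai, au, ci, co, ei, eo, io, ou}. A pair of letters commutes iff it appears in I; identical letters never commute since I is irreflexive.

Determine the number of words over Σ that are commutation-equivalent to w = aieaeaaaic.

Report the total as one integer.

945

0(a) covers ∅
1(i) covers ∅
2(e) covers ∅
3(a) covers 0:a
4(e) covers 2:e
5(a) covers 3:a
6(a) covers 5:a
7(a) covers 6:a
8(i) covers 1:i
9(c) covers 4:e, 7:a
floor of heap: 0:a, 1:i, 2:e
completions by unplaced set U, small U first (add the entries for U minus each lowest piece of U):
  |U|=1: {8}:1  {9}:1
  |U|=2: {1,8}:1  {4,9}:1  {7,9}:1  {8,9}:2
  |U|=3: {1,8,9}:3  {2,4,9}:1  {4,7,9}:2  {4,8,9}:3  {6,7,9}:1  {7,8,9}:3
  |U|=4: {1,4,8,9}:6  {1,7,8,9}:6  {2,4,7,9}:3  {2,4,8,9}:4  {4,6,7,9}:3  {4,7,8,9}:8  {5,6,7,9}:1  {6,7,8,9}:4
  |U|=5: {1,2,4,8,9}:10  {1,4,7,8,9}:20  {1,6,7,8,9}:10  {2,4,6,7,9}:6  {2,4,7,8,9}:15  {3,5,6,7,9}:1  {4,5,6,7,9}:4  {4,6,7,8,9}:15  {5,6,7,8,9}:5
  |U|=6: {0,3,5,6,7,9}:1  {1,2,4,7,8,9}:45  {1,4,6,7,8,9}:45  {1,5,6,7,8,9}:15  {2,4,5,6,7,9}:10  {2,4,6,7,8,9}:36  {3,4,5,6,7,9}:5  {3,5,6,7,8,9}:6  {4,5,6,7,8,9}:24
  |U|=7: {0,3,4,5,6,7,9}:6  {0,3,5,6,7,8,9}:7  {1,2,4,6,7,8,9}:126  {1,3,5,6,7,8,9}:21  {1,4,5,6,7,8,9}:84  {2,3,4,5,6,7,9}:15  {2,4,5,6,7,8,9}:70  {3,4,5,6,7,8,9}:35
  |U|=8: {0,1,3,5,6,7,8,9}:28  {0,2,3,4,5,6,7,9}:21  {0,3,4,5,6,7,8,9}:48  {1,2,4,5,6,7,8,9}:280  {1,3,4,5,6,7,8,9}:140  {2,3,4,5,6,7,8,9}:120
  start at 0(a): 540
  start at 1(i): 189
  start at 2(e): 216
sum over floor = 945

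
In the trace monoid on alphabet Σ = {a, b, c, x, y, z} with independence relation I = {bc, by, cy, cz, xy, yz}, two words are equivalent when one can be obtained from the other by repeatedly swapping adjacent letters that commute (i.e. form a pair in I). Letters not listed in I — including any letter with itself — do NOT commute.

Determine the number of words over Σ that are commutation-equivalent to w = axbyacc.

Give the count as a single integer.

3

#0=a has no predecessor
#1=x depends on [0:a]
#2=b depends on [1:x]
#3=y depends on [0:a]
#4=a depends on [2:b, 3:y]
#5=c depends on [4:a]
#6=c depends on [5:c]
sources: [0:a]
N(rest) = Σ N(rest − s) over sources s of rest; N(one piece) = 1:
  size 1 → [6]=1
  size 2 → [5,6]=1
  size 3 → [4,5,6]=1
  size 4 → [2,4,5,6]=1  [3,4,5,6]=1
  size 5 → [1,2,4,5,6]=1  [2,3,4,5,6]=2
  first=0(a) contributes 3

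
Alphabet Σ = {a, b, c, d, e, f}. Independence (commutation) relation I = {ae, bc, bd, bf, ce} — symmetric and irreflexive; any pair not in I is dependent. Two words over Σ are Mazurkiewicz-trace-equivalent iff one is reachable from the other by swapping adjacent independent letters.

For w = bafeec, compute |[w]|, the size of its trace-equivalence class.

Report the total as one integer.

3

0(b) covers ∅
1(a) covers 0:b
2(f) covers 1:a
3(e) covers 2:f
4(e) covers 3:e
5(c) covers 2:f
floor of heap: 0:b
completions by unplaced set U, small U first (add the entries for U minus each lowest piece of U):
  |U|=1: {4}:1  {5}:1
  |U|=2: {3,4}:1  {4,5}:2
  |U|=3: {3,4,5}:3
  |U|=4: {2,3,4,5}:3
  start at 0(b): 3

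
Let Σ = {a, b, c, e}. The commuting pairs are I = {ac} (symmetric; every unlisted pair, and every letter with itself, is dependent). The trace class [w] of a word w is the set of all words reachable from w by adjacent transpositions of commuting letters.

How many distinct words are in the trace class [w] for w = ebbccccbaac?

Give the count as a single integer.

#0=e has no predecessor
#1=b depends on [0:e]
#2=b depends on [1:b]
#3=c depends on [2:b]
#4=c depends on [3:c]
#5=c depends on [4:c]
#6=c depends on [5:c]
#7=b depends on [6:c]
#8=a depends on [7:b]
#9=a depends on [8:a]
#10=c depends on [7:b]
sources: [0:e]
N(rest) = Σ N(rest − s) over sources s of rest; N(one piece) = 1:
  size 1 → [9]=1  [10]=1
  size 2 → [8,9]=1  [9,10]=2
  size 3 → [8,9,10]=3
  size 4 → [7,8,9,10]=3
  size 5 → [6,7,8,9,10]=3
  size 6 → [5,6,7,8,9,10]=3
  size 7 → [4,5,6,7,8,9,10]=3
  size 8 → [3,4,5,6,7,8,9,10]=3
  size 9 → [2,3,4,5,6,7,8,9,10]=3
  first=0(e) contributes 3

3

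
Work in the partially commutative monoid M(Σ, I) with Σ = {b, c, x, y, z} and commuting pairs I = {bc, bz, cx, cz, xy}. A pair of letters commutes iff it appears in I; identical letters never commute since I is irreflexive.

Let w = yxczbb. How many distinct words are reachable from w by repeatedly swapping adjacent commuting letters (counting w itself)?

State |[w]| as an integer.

27

piece 0:y — minimal
piece 1:x — minimal
piece 2:c rests on {0:y}
piece 3:z rests on {0:y, 1:x}
piece 4:b rests on {0:y, 1:x}
piece 5:b rests on {4:b}
minimal pieces: {0:y, 1:x}
ways to finish when only these pieces remain (= sum over removing one remaining piece with nothing left below it):
  1 left: {2}→1  {3}→1  {5}→1
  2 left: {2,3}→2  {2,5}→2  {3,5}→2  {4,5}→1
  3 left: {2,3,5}→6  {2,4,5}→3  {3,4,5}→3
  4 left: {1,3,4,5}→3  {2,3,4,5}→12
  placing 0:y first → 15 extensions
  placing 1:x first → 12 extensions
total linear extensions = 27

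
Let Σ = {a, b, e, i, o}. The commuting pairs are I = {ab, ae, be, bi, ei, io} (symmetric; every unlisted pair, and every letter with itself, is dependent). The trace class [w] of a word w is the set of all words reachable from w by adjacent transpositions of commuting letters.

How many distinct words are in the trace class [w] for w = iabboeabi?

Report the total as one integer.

72

drop 0:i onto floor
drop 1:a onto {0:i}
drop 2:b onto floor
drop 3:b onto {2:b}
drop 4:o onto {1:a, 3:b}
drop 5:e onto {4:o}
drop 6:a onto {4:o}
drop 7:b onto {4:o}
drop 8:i onto {6:a}
ground layer = {0:i, 2:b}
drop-orders for the pieces not yet dropped (sum over which currently-grounded one goes next):
  1 to go: {5} 1  {7} 1  {8} 1
  2 to go: {5,7} 2  {5,8} 2  {6,8} 1  {7,8} 2
  3 to go: {5,6,8} 3  {5,7,8} 6  {6,7,8} 3
  4 to go: {5,6,7,8} 12
  5 to go: {4,5,6,7,8} 12
  6 to go: {1,4,5,6,7,8} 12  {3,4,5,6,7,8} 12
  7 to go: {0,1,4,5,6,7,8} 12  {1,3,4,5,6,7,8} 24  {2,3,4,5,6,7,8} 12
  if 0:i drops first: 36 orders
  if 2:b drops first: 36 orders
heap linearizations: 72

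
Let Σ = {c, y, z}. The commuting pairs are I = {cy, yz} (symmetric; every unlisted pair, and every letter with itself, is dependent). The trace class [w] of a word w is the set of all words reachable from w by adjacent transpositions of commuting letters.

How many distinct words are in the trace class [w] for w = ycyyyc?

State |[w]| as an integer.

drop 0:y onto floor
drop 1:c onto floor
drop 2:y onto {0:y}
drop 3:y onto {2:y}
drop 4:y onto {3:y}
drop 5:c onto {1:c}
ground layer = {0:y, 1:c}
drop-orders for the pieces not yet dropped (sum over which currently-grounded one goes next):
  1 to go: {4} 1  {5} 1
  2 to go: {1,5} 1  {3,4} 1  {4,5} 2
  3 to go: {1,4,5} 3  {2,3,4} 1  {3,4,5} 3
  4 to go: {0,2,3,4} 1  {1,3,4,5} 6  {2,3,4,5} 4
  if 0:y drops first: 10 orders
  if 1:c drops first: 5 orders
heap linearizations: 15

15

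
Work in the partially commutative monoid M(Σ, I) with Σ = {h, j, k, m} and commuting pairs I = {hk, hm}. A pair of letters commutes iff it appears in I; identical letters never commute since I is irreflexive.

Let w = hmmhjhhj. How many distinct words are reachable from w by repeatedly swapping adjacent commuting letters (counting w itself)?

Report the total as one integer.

6

piece 0:h — minimal
piece 1:m — minimal
piece 2:m rests on {1:m}
piece 3:h rests on {0:h}
piece 4:j rests on {2:m, 3:h}
piece 5:h rests on {4:j}
piece 6:h rests on {5:h}
piece 7:j rests on {6:h}
minimal pieces: {0:h, 1:m}
ways to finish when only these pieces remain (= sum over removing one remaining piece with nothing left below it):
  1 left: {7}→1
  2 left: {6,7}→1
  3 left: {5,6,7}→1
  4 left: {4,5,6,7}→1
  5 left: {2,4,5,6,7}→1  {3,4,5,6,7}→1
  6 left: {0,3,4,5,6,7}→1  {1,2,4,5,6,7}→1  {2,3,4,5,6,7}→2
  placing 0:h first → 3 extensions
  placing 1:m first → 3 extensions
total linear extensions = 6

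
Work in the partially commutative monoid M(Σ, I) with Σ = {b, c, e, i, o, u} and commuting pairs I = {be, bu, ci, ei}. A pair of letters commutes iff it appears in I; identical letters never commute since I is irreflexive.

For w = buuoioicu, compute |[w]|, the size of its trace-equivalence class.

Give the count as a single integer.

6

piece 0:b — minimal
piece 1:u — minimal
piece 2:u rests on {1:u}
piece 3:o rests on {0:b, 2:u}
piece 4:i rests on {3:o}
piece 5:o rests on {4:i}
piece 6:i rests on {5:o}
piece 7:c rests on {5:o}
piece 8:u rests on {6:i, 7:c}
minimal pieces: {0:b, 1:u}
ways to finish when only these pieces remain (= sum over removing one remaining piece with nothing left below it):
  1 left: {8}→1
  2 left: {6,8}→1  {7,8}→1
  3 left: {6,7,8}→2
  4 left: {5,6,7,8}→2
  5 left: {4,5,6,7,8}→2
  6 left: {3,4,5,6,7,8}→2
  7 left: {0,3,4,5,6,7,8}→2  {2,3,4,5,6,7,8}→2
  placing 0:b first → 2 extensions
  placing 1:u first → 4 extensions
total linear extensions = 6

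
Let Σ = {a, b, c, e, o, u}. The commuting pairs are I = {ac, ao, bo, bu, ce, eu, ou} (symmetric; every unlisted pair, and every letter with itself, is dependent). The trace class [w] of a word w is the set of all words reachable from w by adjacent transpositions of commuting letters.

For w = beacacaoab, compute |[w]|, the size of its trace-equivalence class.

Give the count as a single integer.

drop 0:b onto floor
drop 1:e onto {0:b}
drop 2:a onto {1:e}
drop 3:c onto {0:b}
drop 4:a onto {2:a}
drop 5:c onto {3:c}
drop 6:a onto {4:a}
drop 7:o onto {1:e, 5:c}
drop 8:a onto {6:a}
drop 9:b onto {5:c, 8:a}
ground layer = {0:b}
drop-orders for the pieces not yet dropped (sum over which currently-grounded one goes next):
  1 to go: {7} 1  {9} 1
  2 to go: {7,9} 2  {8,9} 1
  3 to go: {5,7,9} 2  {6,8,9} 1  {7,8,9} 3
  4 to go: {3,5,7,9} 2  {4,6,8,9} 1  {5,7,8,9} 5  {6,7,8,9} 4
  5 to go: {2,4,6,8,9} 1  {3,5,7,8,9} 7  {4,6,7,8,9} 5  {5,6,7,8,9} 9
  6 to go: {2,4,6,7,8,9} 6  {3,5,6,7,8,9} 16  {4,5,6,7,8,9} 14
  7 to go: {1,2,4,6,7,8,9} 6  {2,4,5,6,7,8,9} 20  {3,4,5,6,7,8,9} 30
  8 to go: {1,2,4,5,6,7,8,9} 26  {2,3,4,5,6,7,8,9} 50
  if 0:b drops first: 76 orders

76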